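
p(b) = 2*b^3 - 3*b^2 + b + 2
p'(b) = 6*b^2 - 6*b + 1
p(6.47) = 424.57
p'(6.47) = 213.35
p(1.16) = 2.24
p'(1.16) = 2.11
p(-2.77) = -66.30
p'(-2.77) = 63.66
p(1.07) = 2.09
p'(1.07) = 1.45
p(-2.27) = -39.12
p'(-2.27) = 45.54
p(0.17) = 2.09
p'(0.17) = 0.15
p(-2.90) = -74.91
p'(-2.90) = 68.86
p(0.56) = 1.97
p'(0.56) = -0.48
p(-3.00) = -82.00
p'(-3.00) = 73.00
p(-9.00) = -1708.00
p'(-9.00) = 541.00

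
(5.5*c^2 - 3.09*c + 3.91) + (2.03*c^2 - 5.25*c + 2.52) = 7.53*c^2 - 8.34*c + 6.43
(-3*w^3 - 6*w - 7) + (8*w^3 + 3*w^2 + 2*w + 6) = 5*w^3 + 3*w^2 - 4*w - 1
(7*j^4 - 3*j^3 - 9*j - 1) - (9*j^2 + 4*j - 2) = 7*j^4 - 3*j^3 - 9*j^2 - 13*j + 1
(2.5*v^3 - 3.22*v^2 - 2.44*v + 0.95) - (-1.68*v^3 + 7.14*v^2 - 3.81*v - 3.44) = 4.18*v^3 - 10.36*v^2 + 1.37*v + 4.39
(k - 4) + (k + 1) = 2*k - 3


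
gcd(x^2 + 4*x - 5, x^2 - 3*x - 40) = x + 5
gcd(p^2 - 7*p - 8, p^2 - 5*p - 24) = p - 8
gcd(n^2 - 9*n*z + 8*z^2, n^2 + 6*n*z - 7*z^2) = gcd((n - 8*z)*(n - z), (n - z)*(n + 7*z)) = -n + z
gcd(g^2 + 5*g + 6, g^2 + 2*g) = g + 2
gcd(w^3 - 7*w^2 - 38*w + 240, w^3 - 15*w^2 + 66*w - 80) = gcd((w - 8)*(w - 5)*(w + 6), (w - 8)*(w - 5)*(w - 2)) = w^2 - 13*w + 40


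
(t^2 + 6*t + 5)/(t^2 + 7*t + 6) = (t + 5)/(t + 6)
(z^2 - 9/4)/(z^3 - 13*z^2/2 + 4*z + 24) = (z - 3/2)/(z^2 - 8*z + 16)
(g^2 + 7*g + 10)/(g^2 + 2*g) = (g + 5)/g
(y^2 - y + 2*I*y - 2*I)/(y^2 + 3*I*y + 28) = (y^2 - y + 2*I*y - 2*I)/(y^2 + 3*I*y + 28)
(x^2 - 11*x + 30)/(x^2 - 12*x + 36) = (x - 5)/(x - 6)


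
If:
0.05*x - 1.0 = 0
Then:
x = 20.00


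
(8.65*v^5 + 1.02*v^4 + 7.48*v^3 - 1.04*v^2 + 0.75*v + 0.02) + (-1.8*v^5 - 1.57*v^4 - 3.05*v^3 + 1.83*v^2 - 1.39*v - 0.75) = 6.85*v^5 - 0.55*v^4 + 4.43*v^3 + 0.79*v^2 - 0.64*v - 0.73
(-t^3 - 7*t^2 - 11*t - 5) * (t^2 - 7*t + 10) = -t^5 + 28*t^3 + 2*t^2 - 75*t - 50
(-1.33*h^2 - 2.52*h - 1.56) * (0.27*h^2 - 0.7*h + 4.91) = -0.3591*h^4 + 0.2506*h^3 - 5.1875*h^2 - 11.2812*h - 7.6596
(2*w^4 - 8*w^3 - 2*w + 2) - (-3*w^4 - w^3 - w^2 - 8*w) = 5*w^4 - 7*w^3 + w^2 + 6*w + 2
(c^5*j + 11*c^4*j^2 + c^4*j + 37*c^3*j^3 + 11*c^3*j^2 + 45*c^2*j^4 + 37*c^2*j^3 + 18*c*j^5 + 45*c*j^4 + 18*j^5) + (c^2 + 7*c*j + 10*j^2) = c^5*j + 11*c^4*j^2 + c^4*j + 37*c^3*j^3 + 11*c^3*j^2 + 45*c^2*j^4 + 37*c^2*j^3 + c^2 + 18*c*j^5 + 45*c*j^4 + 7*c*j + 18*j^5 + 10*j^2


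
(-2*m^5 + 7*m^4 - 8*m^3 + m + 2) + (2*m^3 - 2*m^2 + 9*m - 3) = -2*m^5 + 7*m^4 - 6*m^3 - 2*m^2 + 10*m - 1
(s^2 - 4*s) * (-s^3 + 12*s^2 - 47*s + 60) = -s^5 + 16*s^4 - 95*s^3 + 248*s^2 - 240*s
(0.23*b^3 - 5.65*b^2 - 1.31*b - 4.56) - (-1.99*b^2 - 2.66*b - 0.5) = 0.23*b^3 - 3.66*b^2 + 1.35*b - 4.06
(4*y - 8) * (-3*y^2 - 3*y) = -12*y^3 + 12*y^2 + 24*y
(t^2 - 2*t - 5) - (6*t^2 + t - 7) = -5*t^2 - 3*t + 2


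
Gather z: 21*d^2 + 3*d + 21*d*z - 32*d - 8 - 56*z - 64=21*d^2 - 29*d + z*(21*d - 56) - 72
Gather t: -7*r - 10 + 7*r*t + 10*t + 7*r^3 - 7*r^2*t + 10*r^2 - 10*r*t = 7*r^3 + 10*r^2 - 7*r + t*(-7*r^2 - 3*r + 10) - 10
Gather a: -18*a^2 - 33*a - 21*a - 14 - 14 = -18*a^2 - 54*a - 28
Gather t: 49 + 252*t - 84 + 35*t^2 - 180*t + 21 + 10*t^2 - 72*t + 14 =45*t^2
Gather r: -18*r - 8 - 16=-18*r - 24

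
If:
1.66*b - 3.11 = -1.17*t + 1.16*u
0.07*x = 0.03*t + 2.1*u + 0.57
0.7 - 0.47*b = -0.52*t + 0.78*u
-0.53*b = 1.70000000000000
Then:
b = -3.21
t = 29.54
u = 22.52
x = 696.51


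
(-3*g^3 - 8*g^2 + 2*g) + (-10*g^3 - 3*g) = -13*g^3 - 8*g^2 - g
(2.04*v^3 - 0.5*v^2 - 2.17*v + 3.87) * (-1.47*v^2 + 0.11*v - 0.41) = -2.9988*v^5 + 0.9594*v^4 + 2.2985*v^3 - 5.7226*v^2 + 1.3154*v - 1.5867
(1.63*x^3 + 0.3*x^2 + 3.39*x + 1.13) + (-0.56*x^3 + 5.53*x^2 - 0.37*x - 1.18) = 1.07*x^3 + 5.83*x^2 + 3.02*x - 0.05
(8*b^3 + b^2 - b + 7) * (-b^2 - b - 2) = -8*b^5 - 9*b^4 - 16*b^3 - 8*b^2 - 5*b - 14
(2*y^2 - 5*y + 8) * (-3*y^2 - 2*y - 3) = -6*y^4 + 11*y^3 - 20*y^2 - y - 24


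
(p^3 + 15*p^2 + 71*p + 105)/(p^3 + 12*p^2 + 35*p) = (p + 3)/p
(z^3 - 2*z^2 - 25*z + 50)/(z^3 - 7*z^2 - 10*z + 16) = (z^3 - 2*z^2 - 25*z + 50)/(z^3 - 7*z^2 - 10*z + 16)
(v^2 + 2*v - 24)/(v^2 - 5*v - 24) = (-v^2 - 2*v + 24)/(-v^2 + 5*v + 24)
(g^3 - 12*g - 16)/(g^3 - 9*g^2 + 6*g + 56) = (g + 2)/(g - 7)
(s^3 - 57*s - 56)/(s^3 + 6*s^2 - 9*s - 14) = (s - 8)/(s - 2)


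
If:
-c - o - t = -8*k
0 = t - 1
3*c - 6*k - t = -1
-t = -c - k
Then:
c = 2/3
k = 1/3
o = 1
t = 1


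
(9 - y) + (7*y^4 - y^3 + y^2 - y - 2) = 7*y^4 - y^3 + y^2 - 2*y + 7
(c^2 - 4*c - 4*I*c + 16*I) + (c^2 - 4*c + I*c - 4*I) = 2*c^2 - 8*c - 3*I*c + 12*I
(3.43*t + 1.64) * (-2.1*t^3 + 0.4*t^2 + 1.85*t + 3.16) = -7.203*t^4 - 2.072*t^3 + 7.0015*t^2 + 13.8728*t + 5.1824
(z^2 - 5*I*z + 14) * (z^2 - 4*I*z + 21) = z^4 - 9*I*z^3 + 15*z^2 - 161*I*z + 294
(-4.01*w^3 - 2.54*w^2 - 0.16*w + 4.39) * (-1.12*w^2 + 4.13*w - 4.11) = 4.4912*w^5 - 13.7165*w^4 + 6.1701*w^3 + 4.8618*w^2 + 18.7883*w - 18.0429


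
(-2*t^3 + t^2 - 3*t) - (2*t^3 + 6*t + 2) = -4*t^3 + t^2 - 9*t - 2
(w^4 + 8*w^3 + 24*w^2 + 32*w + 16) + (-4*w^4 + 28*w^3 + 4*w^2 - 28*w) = -3*w^4 + 36*w^3 + 28*w^2 + 4*w + 16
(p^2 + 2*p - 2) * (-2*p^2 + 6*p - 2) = -2*p^4 + 2*p^3 + 14*p^2 - 16*p + 4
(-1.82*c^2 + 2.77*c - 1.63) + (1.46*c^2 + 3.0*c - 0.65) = -0.36*c^2 + 5.77*c - 2.28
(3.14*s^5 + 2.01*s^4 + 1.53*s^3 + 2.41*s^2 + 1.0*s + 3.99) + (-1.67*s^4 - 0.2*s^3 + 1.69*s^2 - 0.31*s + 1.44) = 3.14*s^5 + 0.34*s^4 + 1.33*s^3 + 4.1*s^2 + 0.69*s + 5.43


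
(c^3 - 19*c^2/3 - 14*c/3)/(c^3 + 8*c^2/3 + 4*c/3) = (c - 7)/(c + 2)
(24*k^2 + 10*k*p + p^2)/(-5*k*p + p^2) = (24*k^2 + 10*k*p + p^2)/(p*(-5*k + p))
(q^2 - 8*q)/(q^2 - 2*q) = (q - 8)/(q - 2)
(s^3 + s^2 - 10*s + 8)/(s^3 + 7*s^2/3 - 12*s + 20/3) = 3*(s^2 + 3*s - 4)/(3*s^2 + 13*s - 10)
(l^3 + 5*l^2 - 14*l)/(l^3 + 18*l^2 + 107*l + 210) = l*(l - 2)/(l^2 + 11*l + 30)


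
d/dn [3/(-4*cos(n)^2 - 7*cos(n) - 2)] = -3*(8*cos(n) + 7)*sin(n)/(4*cos(n)^2 + 7*cos(n) + 2)^2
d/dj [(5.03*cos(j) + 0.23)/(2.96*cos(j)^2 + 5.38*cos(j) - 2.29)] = (14.8888*cos(j)^2 + 1.3616*cos(j) + 12.7561)*sin(j)/(8.7616*cos(j)^4 + 31.8496*cos(j)^3 + 15.3876*cos(j)^2 - 24.6404*cos(j) + 5.2441)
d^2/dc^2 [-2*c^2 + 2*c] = -4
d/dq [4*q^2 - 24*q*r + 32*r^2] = 8*q - 24*r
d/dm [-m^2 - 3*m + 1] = -2*m - 3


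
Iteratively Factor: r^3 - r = (r + 1)*(r^2 - r) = r*(r + 1)*(r - 1)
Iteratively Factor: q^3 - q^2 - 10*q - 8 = (q - 4)*(q^2 + 3*q + 2) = (q - 4)*(q + 1)*(q + 2)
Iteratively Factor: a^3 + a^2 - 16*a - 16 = (a + 1)*(a^2 - 16) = (a - 4)*(a + 1)*(a + 4)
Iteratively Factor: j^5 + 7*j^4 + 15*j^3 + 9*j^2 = (j + 3)*(j^4 + 4*j^3 + 3*j^2) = (j + 3)^2*(j^3 + j^2) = j*(j + 3)^2*(j^2 + j) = j^2*(j + 3)^2*(j + 1)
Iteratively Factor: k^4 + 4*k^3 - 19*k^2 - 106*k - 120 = (k + 4)*(k^3 - 19*k - 30) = (k - 5)*(k + 4)*(k^2 + 5*k + 6) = (k - 5)*(k + 3)*(k + 4)*(k + 2)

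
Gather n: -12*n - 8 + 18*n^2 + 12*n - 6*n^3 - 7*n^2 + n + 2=-6*n^3 + 11*n^2 + n - 6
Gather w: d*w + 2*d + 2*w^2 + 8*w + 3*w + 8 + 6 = 2*d + 2*w^2 + w*(d + 11) + 14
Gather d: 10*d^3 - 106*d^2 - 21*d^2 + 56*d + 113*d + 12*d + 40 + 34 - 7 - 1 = 10*d^3 - 127*d^2 + 181*d + 66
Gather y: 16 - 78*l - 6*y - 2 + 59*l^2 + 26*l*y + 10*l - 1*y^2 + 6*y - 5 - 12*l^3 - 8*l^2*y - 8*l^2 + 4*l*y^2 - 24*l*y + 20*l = -12*l^3 + 51*l^2 - 48*l + y^2*(4*l - 1) + y*(-8*l^2 + 2*l) + 9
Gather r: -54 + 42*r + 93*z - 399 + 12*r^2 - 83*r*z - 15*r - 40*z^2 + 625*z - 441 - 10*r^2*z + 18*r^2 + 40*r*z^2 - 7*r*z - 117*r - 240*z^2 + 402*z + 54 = r^2*(30 - 10*z) + r*(40*z^2 - 90*z - 90) - 280*z^2 + 1120*z - 840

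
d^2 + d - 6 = (d - 2)*(d + 3)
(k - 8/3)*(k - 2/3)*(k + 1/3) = k^3 - 3*k^2 + 2*k/3 + 16/27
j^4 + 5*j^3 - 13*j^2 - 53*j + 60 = (j - 3)*(j - 1)*(j + 4)*(j + 5)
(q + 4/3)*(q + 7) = q^2 + 25*q/3 + 28/3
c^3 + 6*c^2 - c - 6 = (c - 1)*(c + 1)*(c + 6)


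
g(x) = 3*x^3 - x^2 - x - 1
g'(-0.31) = 0.48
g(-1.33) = -8.50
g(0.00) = -1.00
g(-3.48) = -136.06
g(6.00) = 605.00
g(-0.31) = -0.88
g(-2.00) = -27.00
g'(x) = 9*x^2 - 2*x - 1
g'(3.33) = 92.14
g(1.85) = 12.72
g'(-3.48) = 114.95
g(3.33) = 95.36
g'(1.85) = 26.10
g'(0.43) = -0.20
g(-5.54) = -536.25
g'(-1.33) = 17.58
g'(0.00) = -1.00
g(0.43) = -1.38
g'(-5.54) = 286.30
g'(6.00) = 311.00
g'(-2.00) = 39.00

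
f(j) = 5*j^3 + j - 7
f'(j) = 15*j^2 + 1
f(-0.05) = -7.05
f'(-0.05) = 1.04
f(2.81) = 106.75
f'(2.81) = 119.44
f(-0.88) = -11.29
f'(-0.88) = 12.62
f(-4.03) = -338.28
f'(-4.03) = 244.61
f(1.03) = -0.51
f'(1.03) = 16.91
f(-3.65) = -253.79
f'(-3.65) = 200.84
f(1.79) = 23.47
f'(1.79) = 49.06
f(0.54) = -5.67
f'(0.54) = 5.37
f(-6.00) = -1093.00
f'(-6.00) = 541.00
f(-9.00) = -3661.00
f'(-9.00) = 1216.00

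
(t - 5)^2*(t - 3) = t^3 - 13*t^2 + 55*t - 75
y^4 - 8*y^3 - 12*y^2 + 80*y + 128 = (y - 8)*(y - 4)*(y + 2)^2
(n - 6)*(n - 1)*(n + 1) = n^3 - 6*n^2 - n + 6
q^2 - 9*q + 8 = (q - 8)*(q - 1)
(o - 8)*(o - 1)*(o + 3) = o^3 - 6*o^2 - 19*o + 24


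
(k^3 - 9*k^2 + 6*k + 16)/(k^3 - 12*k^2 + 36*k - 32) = (k + 1)/(k - 2)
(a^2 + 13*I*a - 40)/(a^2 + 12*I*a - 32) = (a + 5*I)/(a + 4*I)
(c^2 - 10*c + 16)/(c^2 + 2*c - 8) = (c - 8)/(c + 4)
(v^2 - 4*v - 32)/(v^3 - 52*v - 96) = (v + 4)/(v^2 + 8*v + 12)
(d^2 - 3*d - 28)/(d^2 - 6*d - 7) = (d + 4)/(d + 1)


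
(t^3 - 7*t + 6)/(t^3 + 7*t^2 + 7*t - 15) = (t - 2)/(t + 5)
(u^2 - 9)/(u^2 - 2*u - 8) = (9 - u^2)/(-u^2 + 2*u + 8)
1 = 1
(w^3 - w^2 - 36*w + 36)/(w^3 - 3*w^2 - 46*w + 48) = (w - 6)/(w - 8)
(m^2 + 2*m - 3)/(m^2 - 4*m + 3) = (m + 3)/(m - 3)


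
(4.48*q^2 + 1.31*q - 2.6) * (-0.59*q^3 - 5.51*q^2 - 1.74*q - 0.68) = -2.6432*q^5 - 25.4577*q^4 - 13.4793*q^3 + 9.0002*q^2 + 3.6332*q + 1.768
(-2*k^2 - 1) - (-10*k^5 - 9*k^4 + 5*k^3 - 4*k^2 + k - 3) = 10*k^5 + 9*k^4 - 5*k^3 + 2*k^2 - k + 2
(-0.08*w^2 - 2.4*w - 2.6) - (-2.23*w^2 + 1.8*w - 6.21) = 2.15*w^2 - 4.2*w + 3.61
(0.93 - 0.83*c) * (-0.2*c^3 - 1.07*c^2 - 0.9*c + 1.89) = 0.166*c^4 + 0.7021*c^3 - 0.2481*c^2 - 2.4057*c + 1.7577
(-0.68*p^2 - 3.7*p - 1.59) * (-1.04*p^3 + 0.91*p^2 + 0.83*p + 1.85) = 0.7072*p^5 + 3.2292*p^4 - 2.2778*p^3 - 5.7759*p^2 - 8.1647*p - 2.9415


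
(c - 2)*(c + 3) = c^2 + c - 6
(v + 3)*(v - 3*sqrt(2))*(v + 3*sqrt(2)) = v^3 + 3*v^2 - 18*v - 54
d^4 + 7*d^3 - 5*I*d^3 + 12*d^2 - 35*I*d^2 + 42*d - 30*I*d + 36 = (d + 6)*(d - 6*I)*(-I*d + 1)*(I*d + I)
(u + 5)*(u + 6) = u^2 + 11*u + 30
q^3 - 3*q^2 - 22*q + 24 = (q - 6)*(q - 1)*(q + 4)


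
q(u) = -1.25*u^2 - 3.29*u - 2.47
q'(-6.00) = 11.71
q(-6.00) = -27.73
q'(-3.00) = 4.21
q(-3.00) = -3.85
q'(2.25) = -8.92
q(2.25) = -16.20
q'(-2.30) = 2.46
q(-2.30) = -1.52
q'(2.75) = -10.16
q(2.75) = -20.97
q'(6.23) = -18.86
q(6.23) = -71.48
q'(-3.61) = 5.74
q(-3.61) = -6.88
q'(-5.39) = 10.18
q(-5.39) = -21.05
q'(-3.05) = 4.34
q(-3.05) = -4.06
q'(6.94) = -20.64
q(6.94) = -85.51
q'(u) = -2.5*u - 3.29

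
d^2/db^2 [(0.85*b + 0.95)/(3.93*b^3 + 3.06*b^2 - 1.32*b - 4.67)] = (78.76899*b^5 + 237.40344*b^4 + 207.5292*b^3 + 211.00482*b^2 + 154.46925*b + 19.98246)/(60.698457*b^9 + 141.784182*b^8 + 49.23504*b^7 - 282.974769*b^6 - 353.499876*b^5 + 30.167748*b^4 + 368.005347*b^3 + 175.794678*b^2 - 86.363244*b - 101.847563)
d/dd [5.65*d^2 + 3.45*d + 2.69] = 11.3*d + 3.45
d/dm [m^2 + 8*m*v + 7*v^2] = 2*m + 8*v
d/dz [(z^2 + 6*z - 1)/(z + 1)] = (z^2 + 2*z + 7)/(z^2 + 2*z + 1)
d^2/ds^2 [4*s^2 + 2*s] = 8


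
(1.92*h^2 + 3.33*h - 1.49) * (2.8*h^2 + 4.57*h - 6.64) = 5.376*h^4 + 18.0984*h^3 - 1.7027*h^2 - 28.9205*h + 9.8936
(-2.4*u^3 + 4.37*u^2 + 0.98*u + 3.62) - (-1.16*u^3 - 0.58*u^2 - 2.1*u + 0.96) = -1.24*u^3 + 4.95*u^2 + 3.08*u + 2.66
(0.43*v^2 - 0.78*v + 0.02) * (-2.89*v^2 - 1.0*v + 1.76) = -1.2427*v^4 + 1.8242*v^3 + 1.479*v^2 - 1.3928*v + 0.0352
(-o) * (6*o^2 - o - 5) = -6*o^3 + o^2 + 5*o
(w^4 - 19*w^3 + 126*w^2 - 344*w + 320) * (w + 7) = w^5 - 12*w^4 - 7*w^3 + 538*w^2 - 2088*w + 2240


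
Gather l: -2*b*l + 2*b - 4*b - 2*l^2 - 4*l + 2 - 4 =-2*b - 2*l^2 + l*(-2*b - 4) - 2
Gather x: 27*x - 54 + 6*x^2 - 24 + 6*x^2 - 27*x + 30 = 12*x^2 - 48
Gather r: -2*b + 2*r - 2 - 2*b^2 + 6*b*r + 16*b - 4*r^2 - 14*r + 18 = -2*b^2 + 14*b - 4*r^2 + r*(6*b - 12) + 16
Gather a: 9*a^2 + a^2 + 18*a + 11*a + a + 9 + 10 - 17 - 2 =10*a^2 + 30*a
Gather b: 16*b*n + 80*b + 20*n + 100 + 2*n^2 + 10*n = b*(16*n + 80) + 2*n^2 + 30*n + 100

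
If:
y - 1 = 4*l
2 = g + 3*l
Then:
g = 11/4 - 3*y/4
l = y/4 - 1/4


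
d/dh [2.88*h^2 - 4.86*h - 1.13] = 5.76*h - 4.86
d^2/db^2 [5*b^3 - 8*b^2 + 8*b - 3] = 30*b - 16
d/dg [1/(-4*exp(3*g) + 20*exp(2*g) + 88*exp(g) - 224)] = (3*exp(2*g) - 10*exp(g) - 22)*exp(g)/(4*(exp(3*g) - 5*exp(2*g) - 22*exp(g) + 56)^2)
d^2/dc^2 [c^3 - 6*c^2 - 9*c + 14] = 6*c - 12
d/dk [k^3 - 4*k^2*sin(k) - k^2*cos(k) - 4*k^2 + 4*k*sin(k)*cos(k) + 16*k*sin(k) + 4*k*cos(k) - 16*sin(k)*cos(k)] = k^2*sin(k) - 4*k^2*cos(k) + 3*k^2 - 12*k*sin(k) + 14*k*cos(k) + 4*k*cos(2*k) - 8*k + 16*sin(k) + 2*sin(2*k) + 4*cos(k) - 16*cos(2*k)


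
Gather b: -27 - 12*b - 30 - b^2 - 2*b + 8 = -b^2 - 14*b - 49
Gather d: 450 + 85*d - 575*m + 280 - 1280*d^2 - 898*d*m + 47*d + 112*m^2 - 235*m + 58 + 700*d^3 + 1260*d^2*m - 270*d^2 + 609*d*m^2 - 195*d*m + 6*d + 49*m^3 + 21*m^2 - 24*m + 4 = 700*d^3 + d^2*(1260*m - 1550) + d*(609*m^2 - 1093*m + 138) + 49*m^3 + 133*m^2 - 834*m + 792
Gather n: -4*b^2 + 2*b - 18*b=-4*b^2 - 16*b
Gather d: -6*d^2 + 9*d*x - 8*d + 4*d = -6*d^2 + d*(9*x - 4)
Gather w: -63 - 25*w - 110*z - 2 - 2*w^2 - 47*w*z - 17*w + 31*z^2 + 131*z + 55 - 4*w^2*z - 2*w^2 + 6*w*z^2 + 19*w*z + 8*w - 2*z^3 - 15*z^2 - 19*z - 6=w^2*(-4*z - 4) + w*(6*z^2 - 28*z - 34) - 2*z^3 + 16*z^2 + 2*z - 16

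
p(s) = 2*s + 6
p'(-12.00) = 2.00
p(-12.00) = -18.00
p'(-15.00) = 2.00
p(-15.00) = -24.00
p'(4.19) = 2.00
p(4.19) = 14.38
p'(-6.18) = 2.00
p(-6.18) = -6.36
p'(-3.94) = 2.00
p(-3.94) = -1.88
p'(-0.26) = 2.00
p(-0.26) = 5.48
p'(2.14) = 2.00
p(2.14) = 10.28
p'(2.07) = 2.00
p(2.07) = 10.14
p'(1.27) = 2.00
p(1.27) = 8.54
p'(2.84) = 2.00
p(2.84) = 11.68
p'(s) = 2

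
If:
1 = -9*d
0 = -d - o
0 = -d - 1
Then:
No Solution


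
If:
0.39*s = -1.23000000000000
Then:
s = -3.15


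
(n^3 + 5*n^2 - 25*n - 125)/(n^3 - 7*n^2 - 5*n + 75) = (n^2 + 10*n + 25)/(n^2 - 2*n - 15)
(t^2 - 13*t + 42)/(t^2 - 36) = (t - 7)/(t + 6)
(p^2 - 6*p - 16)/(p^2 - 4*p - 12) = (p - 8)/(p - 6)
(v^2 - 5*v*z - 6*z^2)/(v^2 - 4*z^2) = (v^2 - 5*v*z - 6*z^2)/(v^2 - 4*z^2)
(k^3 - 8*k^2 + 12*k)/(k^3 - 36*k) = (k - 2)/(k + 6)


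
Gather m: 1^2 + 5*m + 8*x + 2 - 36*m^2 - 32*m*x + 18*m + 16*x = -36*m^2 + m*(23 - 32*x) + 24*x + 3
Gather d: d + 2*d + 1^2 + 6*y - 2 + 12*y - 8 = 3*d + 18*y - 9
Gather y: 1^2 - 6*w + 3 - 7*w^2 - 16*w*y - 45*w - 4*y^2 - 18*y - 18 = -7*w^2 - 51*w - 4*y^2 + y*(-16*w - 18) - 14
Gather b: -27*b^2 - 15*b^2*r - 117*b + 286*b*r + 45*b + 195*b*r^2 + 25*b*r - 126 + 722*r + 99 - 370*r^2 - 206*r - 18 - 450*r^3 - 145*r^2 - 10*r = b^2*(-15*r - 27) + b*(195*r^2 + 311*r - 72) - 450*r^3 - 515*r^2 + 506*r - 45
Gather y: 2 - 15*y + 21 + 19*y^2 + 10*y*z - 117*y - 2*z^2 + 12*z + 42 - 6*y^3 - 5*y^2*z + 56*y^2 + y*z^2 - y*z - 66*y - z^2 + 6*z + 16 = -6*y^3 + y^2*(75 - 5*z) + y*(z^2 + 9*z - 198) - 3*z^2 + 18*z + 81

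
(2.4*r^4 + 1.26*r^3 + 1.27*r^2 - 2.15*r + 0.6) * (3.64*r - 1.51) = 8.736*r^5 + 0.962400000000001*r^4 + 2.7202*r^3 - 9.7437*r^2 + 5.4305*r - 0.906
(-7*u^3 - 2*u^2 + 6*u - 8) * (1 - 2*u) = 14*u^4 - 3*u^3 - 14*u^2 + 22*u - 8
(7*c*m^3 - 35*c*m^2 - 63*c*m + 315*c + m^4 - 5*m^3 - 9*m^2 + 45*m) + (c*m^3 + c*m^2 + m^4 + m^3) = 8*c*m^3 - 34*c*m^2 - 63*c*m + 315*c + 2*m^4 - 4*m^3 - 9*m^2 + 45*m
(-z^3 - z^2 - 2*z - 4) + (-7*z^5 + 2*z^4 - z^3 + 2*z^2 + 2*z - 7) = -7*z^5 + 2*z^4 - 2*z^3 + z^2 - 11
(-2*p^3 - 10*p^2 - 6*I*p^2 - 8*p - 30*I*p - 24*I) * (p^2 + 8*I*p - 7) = -2*p^5 - 10*p^4 - 22*I*p^4 + 54*p^3 - 110*I*p^3 + 310*p^2 - 46*I*p^2 + 248*p + 210*I*p + 168*I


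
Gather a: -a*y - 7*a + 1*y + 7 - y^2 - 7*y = a*(-y - 7) - y^2 - 6*y + 7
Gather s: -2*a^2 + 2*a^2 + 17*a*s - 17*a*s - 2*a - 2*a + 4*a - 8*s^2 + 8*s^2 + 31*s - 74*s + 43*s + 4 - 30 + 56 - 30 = 0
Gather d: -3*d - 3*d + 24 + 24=48 - 6*d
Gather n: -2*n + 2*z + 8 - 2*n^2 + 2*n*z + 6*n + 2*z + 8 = -2*n^2 + n*(2*z + 4) + 4*z + 16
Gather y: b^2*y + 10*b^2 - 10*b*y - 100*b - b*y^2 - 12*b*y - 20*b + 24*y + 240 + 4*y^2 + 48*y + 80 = 10*b^2 - 120*b + y^2*(4 - b) + y*(b^2 - 22*b + 72) + 320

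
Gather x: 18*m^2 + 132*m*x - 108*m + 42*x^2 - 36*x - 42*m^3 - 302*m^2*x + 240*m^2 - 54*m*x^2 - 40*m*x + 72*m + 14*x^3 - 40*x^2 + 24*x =-42*m^3 + 258*m^2 - 36*m + 14*x^3 + x^2*(2 - 54*m) + x*(-302*m^2 + 92*m - 12)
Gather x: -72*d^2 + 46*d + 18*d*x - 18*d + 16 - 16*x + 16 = -72*d^2 + 28*d + x*(18*d - 16) + 32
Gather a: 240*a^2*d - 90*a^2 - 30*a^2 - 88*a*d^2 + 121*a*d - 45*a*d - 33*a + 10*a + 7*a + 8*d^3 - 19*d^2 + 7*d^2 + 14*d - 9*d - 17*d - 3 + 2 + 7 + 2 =a^2*(240*d - 120) + a*(-88*d^2 + 76*d - 16) + 8*d^3 - 12*d^2 - 12*d + 8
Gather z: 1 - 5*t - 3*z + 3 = -5*t - 3*z + 4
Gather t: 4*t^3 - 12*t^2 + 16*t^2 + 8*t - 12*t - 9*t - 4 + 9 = 4*t^3 + 4*t^2 - 13*t + 5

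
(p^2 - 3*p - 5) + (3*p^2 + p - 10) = 4*p^2 - 2*p - 15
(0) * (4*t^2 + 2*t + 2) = 0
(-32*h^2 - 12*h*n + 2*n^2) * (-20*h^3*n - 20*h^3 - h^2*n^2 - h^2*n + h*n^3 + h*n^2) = 640*h^5*n + 640*h^5 + 272*h^4*n^2 + 272*h^4*n - 60*h^3*n^3 - 60*h^3*n^2 - 14*h^2*n^4 - 14*h^2*n^3 + 2*h*n^5 + 2*h*n^4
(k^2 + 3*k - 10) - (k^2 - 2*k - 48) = 5*k + 38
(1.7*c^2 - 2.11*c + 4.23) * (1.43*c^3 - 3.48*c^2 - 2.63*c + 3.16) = 2.431*c^5 - 8.9333*c^4 + 8.9207*c^3 - 3.7991*c^2 - 17.7925*c + 13.3668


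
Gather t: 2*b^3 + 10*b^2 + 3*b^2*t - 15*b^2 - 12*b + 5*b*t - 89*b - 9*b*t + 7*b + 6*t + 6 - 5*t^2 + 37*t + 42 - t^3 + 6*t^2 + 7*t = 2*b^3 - 5*b^2 - 94*b - t^3 + t^2 + t*(3*b^2 - 4*b + 50) + 48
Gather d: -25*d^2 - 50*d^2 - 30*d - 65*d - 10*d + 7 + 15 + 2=-75*d^2 - 105*d + 24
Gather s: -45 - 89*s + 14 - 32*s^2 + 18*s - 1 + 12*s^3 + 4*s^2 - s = 12*s^3 - 28*s^2 - 72*s - 32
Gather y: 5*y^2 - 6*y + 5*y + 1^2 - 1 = 5*y^2 - y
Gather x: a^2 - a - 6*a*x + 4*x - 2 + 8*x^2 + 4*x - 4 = a^2 - a + 8*x^2 + x*(8 - 6*a) - 6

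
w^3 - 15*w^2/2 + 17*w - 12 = (w - 4)*(w - 2)*(w - 3/2)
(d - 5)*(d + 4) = d^2 - d - 20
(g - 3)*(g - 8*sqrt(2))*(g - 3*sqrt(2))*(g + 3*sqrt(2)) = g^4 - 8*sqrt(2)*g^3 - 3*g^3 - 18*g^2 + 24*sqrt(2)*g^2 + 54*g + 144*sqrt(2)*g - 432*sqrt(2)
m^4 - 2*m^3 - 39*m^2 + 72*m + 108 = (m - 6)*(m - 3)*(m + 1)*(m + 6)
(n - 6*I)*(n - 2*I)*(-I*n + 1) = -I*n^3 - 7*n^2 + 4*I*n - 12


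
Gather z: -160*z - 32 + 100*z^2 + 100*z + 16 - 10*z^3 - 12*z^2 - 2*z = -10*z^3 + 88*z^2 - 62*z - 16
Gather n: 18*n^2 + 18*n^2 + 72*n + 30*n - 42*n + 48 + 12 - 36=36*n^2 + 60*n + 24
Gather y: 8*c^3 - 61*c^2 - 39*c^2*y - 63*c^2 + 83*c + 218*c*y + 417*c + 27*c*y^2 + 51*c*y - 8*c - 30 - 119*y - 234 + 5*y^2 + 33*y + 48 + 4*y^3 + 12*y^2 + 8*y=8*c^3 - 124*c^2 + 492*c + 4*y^3 + y^2*(27*c + 17) + y*(-39*c^2 + 269*c - 78) - 216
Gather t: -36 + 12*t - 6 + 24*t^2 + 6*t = 24*t^2 + 18*t - 42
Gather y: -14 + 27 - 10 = 3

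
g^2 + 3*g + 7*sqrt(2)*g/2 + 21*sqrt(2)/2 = (g + 3)*(g + 7*sqrt(2)/2)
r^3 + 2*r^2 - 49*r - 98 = (r - 7)*(r + 2)*(r + 7)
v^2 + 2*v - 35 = (v - 5)*(v + 7)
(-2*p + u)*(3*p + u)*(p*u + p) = -6*p^3*u - 6*p^3 + p^2*u^2 + p^2*u + p*u^3 + p*u^2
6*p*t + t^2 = t*(6*p + t)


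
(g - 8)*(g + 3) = g^2 - 5*g - 24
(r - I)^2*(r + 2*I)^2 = r^4 + 2*I*r^3 + 3*r^2 + 4*I*r + 4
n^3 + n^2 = n^2*(n + 1)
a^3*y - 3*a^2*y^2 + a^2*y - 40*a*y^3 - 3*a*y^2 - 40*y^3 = (a - 8*y)*(a + 5*y)*(a*y + y)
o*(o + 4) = o^2 + 4*o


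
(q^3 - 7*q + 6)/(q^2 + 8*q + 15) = (q^2 - 3*q + 2)/(q + 5)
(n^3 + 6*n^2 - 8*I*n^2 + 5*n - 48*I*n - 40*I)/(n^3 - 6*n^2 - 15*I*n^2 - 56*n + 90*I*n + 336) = (n^2 + 6*n + 5)/(n^2 - n*(6 + 7*I) + 42*I)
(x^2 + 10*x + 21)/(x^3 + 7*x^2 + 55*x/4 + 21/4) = 4*(x + 7)/(4*x^2 + 16*x + 7)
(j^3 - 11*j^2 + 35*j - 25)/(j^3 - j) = (j^2 - 10*j + 25)/(j*(j + 1))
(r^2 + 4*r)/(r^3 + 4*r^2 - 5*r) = (r + 4)/(r^2 + 4*r - 5)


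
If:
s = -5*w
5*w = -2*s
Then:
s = 0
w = 0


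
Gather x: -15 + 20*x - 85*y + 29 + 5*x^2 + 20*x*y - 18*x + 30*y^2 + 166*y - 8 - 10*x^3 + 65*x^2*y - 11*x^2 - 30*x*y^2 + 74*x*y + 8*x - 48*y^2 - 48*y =-10*x^3 + x^2*(65*y - 6) + x*(-30*y^2 + 94*y + 10) - 18*y^2 + 33*y + 6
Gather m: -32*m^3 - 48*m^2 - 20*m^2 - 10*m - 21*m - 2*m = -32*m^3 - 68*m^2 - 33*m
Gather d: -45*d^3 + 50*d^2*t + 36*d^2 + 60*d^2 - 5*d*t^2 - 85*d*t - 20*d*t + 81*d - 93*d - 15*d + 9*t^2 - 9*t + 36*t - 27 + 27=-45*d^3 + d^2*(50*t + 96) + d*(-5*t^2 - 105*t - 27) + 9*t^2 + 27*t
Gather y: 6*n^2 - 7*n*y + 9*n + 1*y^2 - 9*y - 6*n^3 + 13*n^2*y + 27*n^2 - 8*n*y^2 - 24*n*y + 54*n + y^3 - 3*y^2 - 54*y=-6*n^3 + 33*n^2 + 63*n + y^3 + y^2*(-8*n - 2) + y*(13*n^2 - 31*n - 63)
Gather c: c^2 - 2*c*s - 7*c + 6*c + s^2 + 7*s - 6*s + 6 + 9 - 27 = c^2 + c*(-2*s - 1) + s^2 + s - 12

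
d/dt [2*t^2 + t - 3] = 4*t + 1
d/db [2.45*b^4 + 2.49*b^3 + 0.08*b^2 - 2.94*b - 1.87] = 9.8*b^3 + 7.47*b^2 + 0.16*b - 2.94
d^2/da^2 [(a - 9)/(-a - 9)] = 36/(a + 9)^3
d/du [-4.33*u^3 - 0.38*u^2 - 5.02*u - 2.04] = -12.99*u^2 - 0.76*u - 5.02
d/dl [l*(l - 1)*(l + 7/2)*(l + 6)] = 4*l^3 + 51*l^2/2 + 23*l - 21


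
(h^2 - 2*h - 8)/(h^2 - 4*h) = (h + 2)/h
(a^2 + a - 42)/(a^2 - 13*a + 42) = (a + 7)/(a - 7)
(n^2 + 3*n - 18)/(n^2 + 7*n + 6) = (n - 3)/(n + 1)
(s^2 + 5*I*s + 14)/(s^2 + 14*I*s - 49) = (s - 2*I)/(s + 7*I)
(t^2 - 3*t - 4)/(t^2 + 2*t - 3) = (t^2 - 3*t - 4)/(t^2 + 2*t - 3)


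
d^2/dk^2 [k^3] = 6*k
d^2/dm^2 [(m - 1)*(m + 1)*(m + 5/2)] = 6*m + 5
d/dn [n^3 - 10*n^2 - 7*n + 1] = 3*n^2 - 20*n - 7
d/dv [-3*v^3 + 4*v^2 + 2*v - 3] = -9*v^2 + 8*v + 2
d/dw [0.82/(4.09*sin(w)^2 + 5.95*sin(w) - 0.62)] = -(6.7076*sin(w) + 4.879)*cos(w)/(4.09*sin(w)^2 + 5.95*sin(w) - 0.62)^2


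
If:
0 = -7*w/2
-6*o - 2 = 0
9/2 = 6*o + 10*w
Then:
No Solution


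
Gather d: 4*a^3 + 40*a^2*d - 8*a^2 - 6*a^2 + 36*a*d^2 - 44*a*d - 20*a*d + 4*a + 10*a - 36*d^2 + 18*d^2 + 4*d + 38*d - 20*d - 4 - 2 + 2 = 4*a^3 - 14*a^2 + 14*a + d^2*(36*a - 18) + d*(40*a^2 - 64*a + 22) - 4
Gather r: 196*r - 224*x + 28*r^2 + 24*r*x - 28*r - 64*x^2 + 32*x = 28*r^2 + r*(24*x + 168) - 64*x^2 - 192*x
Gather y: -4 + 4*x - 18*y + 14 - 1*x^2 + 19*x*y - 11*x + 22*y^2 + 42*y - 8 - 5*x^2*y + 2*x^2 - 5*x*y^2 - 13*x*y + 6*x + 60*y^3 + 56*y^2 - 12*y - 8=x^2 - x + 60*y^3 + y^2*(78 - 5*x) + y*(-5*x^2 + 6*x + 12) - 6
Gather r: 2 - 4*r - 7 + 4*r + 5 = 0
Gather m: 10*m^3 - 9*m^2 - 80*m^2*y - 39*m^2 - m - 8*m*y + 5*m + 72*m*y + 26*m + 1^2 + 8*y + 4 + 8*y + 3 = 10*m^3 + m^2*(-80*y - 48) + m*(64*y + 30) + 16*y + 8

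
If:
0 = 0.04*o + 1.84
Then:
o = -46.00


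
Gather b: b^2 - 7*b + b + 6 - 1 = b^2 - 6*b + 5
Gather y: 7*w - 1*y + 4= 7*w - y + 4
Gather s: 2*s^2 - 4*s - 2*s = 2*s^2 - 6*s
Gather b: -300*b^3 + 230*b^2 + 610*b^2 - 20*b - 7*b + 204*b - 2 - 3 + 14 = -300*b^3 + 840*b^2 + 177*b + 9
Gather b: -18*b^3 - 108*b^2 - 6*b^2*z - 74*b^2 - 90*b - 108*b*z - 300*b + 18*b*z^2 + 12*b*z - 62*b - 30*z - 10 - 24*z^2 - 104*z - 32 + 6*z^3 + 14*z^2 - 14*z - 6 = -18*b^3 + b^2*(-6*z - 182) + b*(18*z^2 - 96*z - 452) + 6*z^3 - 10*z^2 - 148*z - 48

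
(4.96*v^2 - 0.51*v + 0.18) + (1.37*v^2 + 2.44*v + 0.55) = 6.33*v^2 + 1.93*v + 0.73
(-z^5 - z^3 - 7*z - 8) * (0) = 0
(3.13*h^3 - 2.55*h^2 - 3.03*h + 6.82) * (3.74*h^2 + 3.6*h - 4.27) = 11.7062*h^5 + 1.731*h^4 - 33.8773*h^3 + 25.4873*h^2 + 37.4901*h - 29.1214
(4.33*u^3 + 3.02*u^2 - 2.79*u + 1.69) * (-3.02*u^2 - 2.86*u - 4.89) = -13.0766*u^5 - 21.5042*u^4 - 21.3851*u^3 - 11.8922*u^2 + 8.8097*u - 8.2641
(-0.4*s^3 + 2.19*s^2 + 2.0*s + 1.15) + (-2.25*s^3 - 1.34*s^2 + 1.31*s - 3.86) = -2.65*s^3 + 0.85*s^2 + 3.31*s - 2.71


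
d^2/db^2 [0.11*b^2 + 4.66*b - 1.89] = 0.220000000000000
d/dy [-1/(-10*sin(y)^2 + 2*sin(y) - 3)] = 2*(1 - 10*sin(y))*cos(y)/(10*sin(y)^2 - 2*sin(y) + 3)^2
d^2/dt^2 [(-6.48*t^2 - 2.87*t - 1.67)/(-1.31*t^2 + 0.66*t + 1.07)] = (1.4210854715202e-14*t^4 + 21.05563*t^3 + 71.693418*t^2 + 15.473982*t + 16.920898)/(2.248091*t^6 - 3.397878*t^5 - 3.796773*t^4 + 5.263236*t^3 + 3.101181*t^2 - 2.266902*t - 1.225043)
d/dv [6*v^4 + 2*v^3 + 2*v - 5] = 24*v^3 + 6*v^2 + 2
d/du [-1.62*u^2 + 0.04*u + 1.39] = 0.04 - 3.24*u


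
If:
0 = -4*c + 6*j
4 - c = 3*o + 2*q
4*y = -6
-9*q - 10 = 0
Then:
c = 56/9 - 3*o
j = 112/27 - 2*o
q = -10/9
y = -3/2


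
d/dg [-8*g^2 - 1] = -16*g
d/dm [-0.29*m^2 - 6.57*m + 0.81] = -0.58*m - 6.57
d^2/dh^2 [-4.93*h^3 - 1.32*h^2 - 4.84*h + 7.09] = -29.58*h - 2.64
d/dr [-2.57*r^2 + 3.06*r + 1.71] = 3.06 - 5.14*r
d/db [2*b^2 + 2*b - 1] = 4*b + 2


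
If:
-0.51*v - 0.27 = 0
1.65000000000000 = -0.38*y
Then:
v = -0.53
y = -4.34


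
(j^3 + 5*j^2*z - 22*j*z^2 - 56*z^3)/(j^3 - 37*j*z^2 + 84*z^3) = (-j - 2*z)/(-j + 3*z)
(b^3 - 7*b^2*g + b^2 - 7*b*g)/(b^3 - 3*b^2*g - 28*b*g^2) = (b + 1)/(b + 4*g)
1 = 1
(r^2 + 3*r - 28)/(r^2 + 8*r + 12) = (r^2 + 3*r - 28)/(r^2 + 8*r + 12)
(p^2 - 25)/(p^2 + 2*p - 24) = (p^2 - 25)/(p^2 + 2*p - 24)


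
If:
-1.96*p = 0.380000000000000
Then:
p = -0.19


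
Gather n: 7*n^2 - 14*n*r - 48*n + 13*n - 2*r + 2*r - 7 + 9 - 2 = 7*n^2 + n*(-14*r - 35)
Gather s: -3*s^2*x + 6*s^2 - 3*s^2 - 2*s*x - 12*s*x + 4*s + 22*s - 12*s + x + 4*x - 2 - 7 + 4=s^2*(3 - 3*x) + s*(14 - 14*x) + 5*x - 5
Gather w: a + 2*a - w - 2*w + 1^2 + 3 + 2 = 3*a - 3*w + 6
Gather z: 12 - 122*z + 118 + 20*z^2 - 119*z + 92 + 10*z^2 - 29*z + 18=30*z^2 - 270*z + 240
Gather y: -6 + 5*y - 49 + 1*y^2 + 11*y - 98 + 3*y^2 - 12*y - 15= 4*y^2 + 4*y - 168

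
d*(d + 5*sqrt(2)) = d^2 + 5*sqrt(2)*d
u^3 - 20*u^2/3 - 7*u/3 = u*(u - 7)*(u + 1/3)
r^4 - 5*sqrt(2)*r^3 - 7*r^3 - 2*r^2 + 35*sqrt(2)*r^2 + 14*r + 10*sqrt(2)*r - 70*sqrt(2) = (r - 7)*(r - 5*sqrt(2))*(r - sqrt(2))*(r + sqrt(2))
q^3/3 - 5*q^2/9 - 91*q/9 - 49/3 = (q/3 + 1)*(q - 7)*(q + 7/3)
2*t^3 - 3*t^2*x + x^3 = (-t + x)^2*(2*t + x)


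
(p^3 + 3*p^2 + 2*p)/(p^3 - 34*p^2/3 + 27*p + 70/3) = 3*p*(p^2 + 3*p + 2)/(3*p^3 - 34*p^2 + 81*p + 70)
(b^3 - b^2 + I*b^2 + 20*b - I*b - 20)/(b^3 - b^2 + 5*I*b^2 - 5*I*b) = (b - 4*I)/b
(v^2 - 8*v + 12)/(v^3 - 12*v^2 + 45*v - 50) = (v - 6)/(v^2 - 10*v + 25)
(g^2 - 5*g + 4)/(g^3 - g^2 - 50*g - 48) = (-g^2 + 5*g - 4)/(-g^3 + g^2 + 50*g + 48)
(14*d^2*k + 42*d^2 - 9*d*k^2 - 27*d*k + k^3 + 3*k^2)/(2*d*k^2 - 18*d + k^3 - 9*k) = (14*d^2 - 9*d*k + k^2)/(2*d*k - 6*d + k^2 - 3*k)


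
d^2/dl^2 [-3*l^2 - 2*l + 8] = -6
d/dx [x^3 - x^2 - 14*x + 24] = 3*x^2 - 2*x - 14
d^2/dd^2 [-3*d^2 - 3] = -6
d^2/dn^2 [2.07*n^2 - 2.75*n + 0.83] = 4.14000000000000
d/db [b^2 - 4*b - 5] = 2*b - 4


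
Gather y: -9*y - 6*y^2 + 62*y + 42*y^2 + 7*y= 36*y^2 + 60*y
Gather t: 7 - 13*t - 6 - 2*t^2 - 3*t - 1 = -2*t^2 - 16*t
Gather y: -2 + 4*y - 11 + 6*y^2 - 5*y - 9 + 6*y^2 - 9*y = 12*y^2 - 10*y - 22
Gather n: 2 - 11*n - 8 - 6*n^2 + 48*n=-6*n^2 + 37*n - 6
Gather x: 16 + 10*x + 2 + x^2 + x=x^2 + 11*x + 18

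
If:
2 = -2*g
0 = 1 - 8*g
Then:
No Solution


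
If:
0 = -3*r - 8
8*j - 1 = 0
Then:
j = 1/8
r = -8/3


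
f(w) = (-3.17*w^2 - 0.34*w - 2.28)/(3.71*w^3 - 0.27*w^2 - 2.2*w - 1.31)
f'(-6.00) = 0.02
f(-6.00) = 0.14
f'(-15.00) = 0.00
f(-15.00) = 0.06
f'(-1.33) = 1.28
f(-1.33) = 0.98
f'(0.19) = -0.69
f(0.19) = 1.44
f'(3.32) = 0.12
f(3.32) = -0.31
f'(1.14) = 39.16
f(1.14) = -5.11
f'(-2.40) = 0.22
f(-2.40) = 0.40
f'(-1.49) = 0.89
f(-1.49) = 0.81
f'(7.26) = 0.02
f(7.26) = -0.12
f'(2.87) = 0.19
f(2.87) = -0.38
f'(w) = (-6.34*w - 0.34)/(3.71*w^3 - 0.27*w^2 - 2.2*w - 1.31) + (-11.13*w^2 + 0.54*w + 2.2)*(-3.17*w^2 - 0.34*w - 2.28)/(3.71*w^3 - 0.27*w^2 - 2.2*w - 1.31)^2 = (11.7607*w^4 + 2.5228*w^3 + 32.2586*w^2 + 7.0742*w - 4.5706)/(13.7641*w^6 - 2.0034*w^5 - 16.2511*w^4 - 8.5322*w^3 + 5.5474*w^2 + 5.764*w + 1.7161)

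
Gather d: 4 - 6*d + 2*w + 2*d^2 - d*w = 2*d^2 + d*(-w - 6) + 2*w + 4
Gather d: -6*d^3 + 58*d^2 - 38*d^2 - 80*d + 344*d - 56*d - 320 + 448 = -6*d^3 + 20*d^2 + 208*d + 128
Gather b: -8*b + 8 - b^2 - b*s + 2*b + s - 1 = -b^2 + b*(-s - 6) + s + 7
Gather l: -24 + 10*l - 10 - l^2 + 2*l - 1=-l^2 + 12*l - 35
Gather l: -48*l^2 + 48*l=-48*l^2 + 48*l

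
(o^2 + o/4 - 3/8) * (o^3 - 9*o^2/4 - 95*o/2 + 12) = o^5 - 2*o^4 - 775*o^3/16 + 31*o^2/32 + 333*o/16 - 9/2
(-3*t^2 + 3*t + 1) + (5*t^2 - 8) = 2*t^2 + 3*t - 7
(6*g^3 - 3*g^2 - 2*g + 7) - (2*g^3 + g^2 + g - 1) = 4*g^3 - 4*g^2 - 3*g + 8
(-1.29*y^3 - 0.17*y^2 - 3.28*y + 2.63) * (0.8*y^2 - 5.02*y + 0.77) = -1.032*y^5 + 6.3398*y^4 - 2.7639*y^3 + 18.4387*y^2 - 15.7282*y + 2.0251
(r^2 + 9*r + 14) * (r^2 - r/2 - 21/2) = r^4 + 17*r^3/2 - r^2 - 203*r/2 - 147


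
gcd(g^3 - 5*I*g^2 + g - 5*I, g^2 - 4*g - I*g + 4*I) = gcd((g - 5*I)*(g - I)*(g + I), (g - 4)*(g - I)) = g - I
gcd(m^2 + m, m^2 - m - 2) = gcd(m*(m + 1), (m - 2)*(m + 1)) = m + 1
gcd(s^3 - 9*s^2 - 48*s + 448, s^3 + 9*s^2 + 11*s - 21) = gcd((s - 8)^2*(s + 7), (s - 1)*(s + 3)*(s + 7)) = s + 7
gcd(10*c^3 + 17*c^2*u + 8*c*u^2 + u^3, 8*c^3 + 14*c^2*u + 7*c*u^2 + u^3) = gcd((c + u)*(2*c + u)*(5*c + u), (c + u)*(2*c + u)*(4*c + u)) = 2*c^2 + 3*c*u + u^2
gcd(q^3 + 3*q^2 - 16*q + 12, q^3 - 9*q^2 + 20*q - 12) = q^2 - 3*q + 2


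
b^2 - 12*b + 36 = (b - 6)^2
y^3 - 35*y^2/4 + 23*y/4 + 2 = (y - 8)*(y - 1)*(y + 1/4)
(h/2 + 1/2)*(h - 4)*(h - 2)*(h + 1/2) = h^4/2 - 9*h^3/4 - h^2/4 + 9*h/2 + 2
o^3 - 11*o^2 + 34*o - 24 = (o - 6)*(o - 4)*(o - 1)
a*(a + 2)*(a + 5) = a^3 + 7*a^2 + 10*a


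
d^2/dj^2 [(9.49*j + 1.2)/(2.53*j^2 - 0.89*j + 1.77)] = ((10.8202 - 144.0582*j)*(2.53*j^2 - 0.89*j + 1.77) + (5.06*j - 0.89)*(9.49*j + 1.2)*(10.12*j - 1.78))/(2.53*j^2 - 0.89*j + 1.77)^3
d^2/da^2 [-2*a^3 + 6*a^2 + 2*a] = 12 - 12*a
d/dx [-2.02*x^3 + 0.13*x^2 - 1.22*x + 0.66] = -6.06*x^2 + 0.26*x - 1.22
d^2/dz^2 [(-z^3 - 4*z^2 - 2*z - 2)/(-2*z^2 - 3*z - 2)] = 2*(-11*z^3 - 6*z^2 + 24*z + 14)/(8*z^6 + 36*z^5 + 78*z^4 + 99*z^3 + 78*z^2 + 36*z + 8)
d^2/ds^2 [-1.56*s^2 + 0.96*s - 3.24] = -3.12000000000000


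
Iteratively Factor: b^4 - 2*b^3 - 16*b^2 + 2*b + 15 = (b + 1)*(b^3 - 3*b^2 - 13*b + 15) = (b - 5)*(b + 1)*(b^2 + 2*b - 3) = (b - 5)*(b + 1)*(b + 3)*(b - 1)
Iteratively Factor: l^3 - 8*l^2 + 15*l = (l - 3)*(l^2 - 5*l) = l*(l - 3)*(l - 5)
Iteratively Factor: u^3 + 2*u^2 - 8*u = (u + 4)*(u^2 - 2*u) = u*(u + 4)*(u - 2)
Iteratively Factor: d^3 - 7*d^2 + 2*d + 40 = (d - 5)*(d^2 - 2*d - 8) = (d - 5)*(d - 4)*(d + 2)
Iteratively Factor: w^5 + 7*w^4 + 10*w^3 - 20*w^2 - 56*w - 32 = (w + 4)*(w^4 + 3*w^3 - 2*w^2 - 12*w - 8) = (w + 2)*(w + 4)*(w^3 + w^2 - 4*w - 4) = (w - 2)*(w + 2)*(w + 4)*(w^2 + 3*w + 2) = (w - 2)*(w + 1)*(w + 2)*(w + 4)*(w + 2)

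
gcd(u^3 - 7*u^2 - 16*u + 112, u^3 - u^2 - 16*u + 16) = u^2 - 16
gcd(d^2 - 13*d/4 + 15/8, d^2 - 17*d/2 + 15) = d - 5/2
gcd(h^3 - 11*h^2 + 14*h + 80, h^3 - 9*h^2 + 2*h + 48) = h^2 - 6*h - 16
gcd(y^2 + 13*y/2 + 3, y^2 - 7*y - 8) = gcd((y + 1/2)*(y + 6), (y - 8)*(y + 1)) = 1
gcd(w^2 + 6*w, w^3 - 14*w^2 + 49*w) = w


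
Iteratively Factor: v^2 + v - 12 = (v - 3)*(v + 4)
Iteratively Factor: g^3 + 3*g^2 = (g + 3)*(g^2) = g*(g + 3)*(g)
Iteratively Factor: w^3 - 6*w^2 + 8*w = (w - 4)*(w^2 - 2*w) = (w - 4)*(w - 2)*(w)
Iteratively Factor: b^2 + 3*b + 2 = (b + 2)*(b + 1)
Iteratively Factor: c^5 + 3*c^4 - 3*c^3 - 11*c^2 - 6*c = (c)*(c^4 + 3*c^3 - 3*c^2 - 11*c - 6) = c*(c + 1)*(c^3 + 2*c^2 - 5*c - 6) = c*(c - 2)*(c + 1)*(c^2 + 4*c + 3) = c*(c - 2)*(c + 1)^2*(c + 3)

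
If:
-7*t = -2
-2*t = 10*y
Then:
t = 2/7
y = -2/35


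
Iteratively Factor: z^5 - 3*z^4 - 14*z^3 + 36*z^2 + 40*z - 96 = (z - 2)*(z^4 - z^3 - 16*z^2 + 4*z + 48) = (z - 2)^2*(z^3 + z^2 - 14*z - 24) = (z - 2)^2*(z + 3)*(z^2 - 2*z - 8) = (z - 4)*(z - 2)^2*(z + 3)*(z + 2)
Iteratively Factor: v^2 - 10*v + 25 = (v - 5)*(v - 5)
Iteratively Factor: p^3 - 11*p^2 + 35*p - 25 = (p - 5)*(p^2 - 6*p + 5) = (p - 5)^2*(p - 1)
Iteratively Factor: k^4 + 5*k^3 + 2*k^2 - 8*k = (k + 4)*(k^3 + k^2 - 2*k) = (k - 1)*(k + 4)*(k^2 + 2*k) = (k - 1)*(k + 2)*(k + 4)*(k)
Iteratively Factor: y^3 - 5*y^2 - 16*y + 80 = (y - 4)*(y^2 - y - 20) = (y - 5)*(y - 4)*(y + 4)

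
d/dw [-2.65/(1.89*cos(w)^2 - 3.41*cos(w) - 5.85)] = (9.0365 - 10.017*cos(w))*sin(w)/(-1.89*cos(w)^2 + 3.41*cos(w) + 5.85)^2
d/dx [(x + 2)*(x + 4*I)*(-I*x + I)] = -3*I*x^2 + 2*x*(4 - I) + 4 + 2*I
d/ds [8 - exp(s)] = -exp(s)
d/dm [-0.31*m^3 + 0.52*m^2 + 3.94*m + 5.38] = -0.93*m^2 + 1.04*m + 3.94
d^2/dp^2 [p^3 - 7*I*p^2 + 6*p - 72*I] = 6*p - 14*I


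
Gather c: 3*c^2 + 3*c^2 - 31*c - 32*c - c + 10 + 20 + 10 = 6*c^2 - 64*c + 40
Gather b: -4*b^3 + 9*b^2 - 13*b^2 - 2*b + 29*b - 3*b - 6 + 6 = -4*b^3 - 4*b^2 + 24*b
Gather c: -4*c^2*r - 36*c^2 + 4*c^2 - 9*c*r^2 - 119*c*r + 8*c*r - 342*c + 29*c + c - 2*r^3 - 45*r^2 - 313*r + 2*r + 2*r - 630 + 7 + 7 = c^2*(-4*r - 32) + c*(-9*r^2 - 111*r - 312) - 2*r^3 - 45*r^2 - 309*r - 616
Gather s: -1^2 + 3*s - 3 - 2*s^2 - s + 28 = -2*s^2 + 2*s + 24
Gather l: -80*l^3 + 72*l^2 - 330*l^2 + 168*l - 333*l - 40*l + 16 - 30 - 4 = -80*l^3 - 258*l^2 - 205*l - 18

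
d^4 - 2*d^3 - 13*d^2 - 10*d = d*(d - 5)*(d + 1)*(d + 2)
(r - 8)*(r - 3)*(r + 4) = r^3 - 7*r^2 - 20*r + 96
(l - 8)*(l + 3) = l^2 - 5*l - 24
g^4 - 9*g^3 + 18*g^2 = g^2*(g - 6)*(g - 3)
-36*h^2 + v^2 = (-6*h + v)*(6*h + v)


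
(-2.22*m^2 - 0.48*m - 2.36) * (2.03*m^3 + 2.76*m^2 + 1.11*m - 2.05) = -4.5066*m^5 - 7.1016*m^4 - 8.5798*m^3 - 2.4954*m^2 - 1.6356*m + 4.838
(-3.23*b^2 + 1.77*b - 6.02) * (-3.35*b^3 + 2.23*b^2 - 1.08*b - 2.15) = 10.8205*b^5 - 13.1324*b^4 + 27.6025*b^3 - 8.3917*b^2 + 2.6961*b + 12.943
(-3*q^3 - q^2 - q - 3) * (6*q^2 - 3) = -18*q^5 - 6*q^4 + 3*q^3 - 15*q^2 + 3*q + 9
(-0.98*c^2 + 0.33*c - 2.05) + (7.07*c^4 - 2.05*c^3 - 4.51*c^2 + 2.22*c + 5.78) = 7.07*c^4 - 2.05*c^3 - 5.49*c^2 + 2.55*c + 3.73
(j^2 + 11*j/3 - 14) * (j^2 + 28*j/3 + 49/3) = j^4 + 13*j^3 + 329*j^2/9 - 637*j/9 - 686/3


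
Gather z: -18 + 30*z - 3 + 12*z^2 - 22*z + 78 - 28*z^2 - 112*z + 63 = -16*z^2 - 104*z + 120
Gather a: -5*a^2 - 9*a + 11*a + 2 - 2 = -5*a^2 + 2*a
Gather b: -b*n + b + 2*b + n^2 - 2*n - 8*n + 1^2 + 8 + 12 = b*(3 - n) + n^2 - 10*n + 21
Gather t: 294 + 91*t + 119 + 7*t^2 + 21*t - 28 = 7*t^2 + 112*t + 385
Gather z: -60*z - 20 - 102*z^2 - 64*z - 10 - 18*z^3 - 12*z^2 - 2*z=-18*z^3 - 114*z^2 - 126*z - 30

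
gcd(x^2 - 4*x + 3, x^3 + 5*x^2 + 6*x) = 1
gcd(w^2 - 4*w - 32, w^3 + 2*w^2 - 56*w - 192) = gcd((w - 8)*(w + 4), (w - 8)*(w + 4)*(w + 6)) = w^2 - 4*w - 32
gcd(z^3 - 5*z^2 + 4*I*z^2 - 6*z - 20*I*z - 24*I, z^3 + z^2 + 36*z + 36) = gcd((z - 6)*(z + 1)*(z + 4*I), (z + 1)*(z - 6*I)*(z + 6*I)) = z + 1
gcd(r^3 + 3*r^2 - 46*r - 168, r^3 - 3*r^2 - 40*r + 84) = r^2 - r - 42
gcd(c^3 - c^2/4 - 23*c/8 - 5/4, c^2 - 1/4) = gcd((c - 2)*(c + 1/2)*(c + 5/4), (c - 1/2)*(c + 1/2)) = c + 1/2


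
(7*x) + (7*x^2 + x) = 7*x^2 + 8*x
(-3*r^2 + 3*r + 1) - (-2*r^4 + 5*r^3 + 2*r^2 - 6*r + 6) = 2*r^4 - 5*r^3 - 5*r^2 + 9*r - 5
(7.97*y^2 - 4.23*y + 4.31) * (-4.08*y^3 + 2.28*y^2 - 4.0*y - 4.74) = -32.5176*y^5 + 35.43*y^4 - 59.1092*y^3 - 11.031*y^2 + 2.81020000000001*y - 20.4294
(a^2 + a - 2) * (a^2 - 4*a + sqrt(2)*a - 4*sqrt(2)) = a^4 - 3*a^3 + sqrt(2)*a^3 - 6*a^2 - 3*sqrt(2)*a^2 - 6*sqrt(2)*a + 8*a + 8*sqrt(2)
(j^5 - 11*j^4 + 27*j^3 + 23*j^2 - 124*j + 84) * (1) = j^5 - 11*j^4 + 27*j^3 + 23*j^2 - 124*j + 84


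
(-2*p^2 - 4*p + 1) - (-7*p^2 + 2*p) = 5*p^2 - 6*p + 1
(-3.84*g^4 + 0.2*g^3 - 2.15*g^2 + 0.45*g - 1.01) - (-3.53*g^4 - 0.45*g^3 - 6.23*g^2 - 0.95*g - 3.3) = -0.31*g^4 + 0.65*g^3 + 4.08*g^2 + 1.4*g + 2.29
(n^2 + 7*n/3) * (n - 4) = n^3 - 5*n^2/3 - 28*n/3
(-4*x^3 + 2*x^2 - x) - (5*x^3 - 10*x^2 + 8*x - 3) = -9*x^3 + 12*x^2 - 9*x + 3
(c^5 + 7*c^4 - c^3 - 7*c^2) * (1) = c^5 + 7*c^4 - c^3 - 7*c^2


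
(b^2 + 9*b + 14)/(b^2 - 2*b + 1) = (b^2 + 9*b + 14)/(b^2 - 2*b + 1)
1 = 1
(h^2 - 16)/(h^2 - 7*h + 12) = (h + 4)/(h - 3)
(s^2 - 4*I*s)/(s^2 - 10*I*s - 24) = s/(s - 6*I)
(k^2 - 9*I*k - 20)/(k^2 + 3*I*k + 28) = (k - 5*I)/(k + 7*I)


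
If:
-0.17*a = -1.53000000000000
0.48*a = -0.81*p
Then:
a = 9.00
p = -5.33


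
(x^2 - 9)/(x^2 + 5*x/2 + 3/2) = 2*(x^2 - 9)/(2*x^2 + 5*x + 3)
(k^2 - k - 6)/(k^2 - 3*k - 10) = (k - 3)/(k - 5)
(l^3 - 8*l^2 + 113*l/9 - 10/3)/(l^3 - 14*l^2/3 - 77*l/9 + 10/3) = (3*l - 5)/(3*l + 5)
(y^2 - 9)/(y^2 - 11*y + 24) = (y + 3)/(y - 8)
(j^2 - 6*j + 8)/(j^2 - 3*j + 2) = (j - 4)/(j - 1)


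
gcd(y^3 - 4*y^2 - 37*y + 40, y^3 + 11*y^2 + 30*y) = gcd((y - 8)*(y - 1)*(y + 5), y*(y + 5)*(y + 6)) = y + 5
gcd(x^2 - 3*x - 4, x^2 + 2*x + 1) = x + 1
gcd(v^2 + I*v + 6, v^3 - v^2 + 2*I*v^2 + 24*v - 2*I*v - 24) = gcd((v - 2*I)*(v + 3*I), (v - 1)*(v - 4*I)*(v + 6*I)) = 1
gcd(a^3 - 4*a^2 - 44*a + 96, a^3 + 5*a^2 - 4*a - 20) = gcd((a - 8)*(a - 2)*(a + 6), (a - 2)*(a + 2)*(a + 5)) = a - 2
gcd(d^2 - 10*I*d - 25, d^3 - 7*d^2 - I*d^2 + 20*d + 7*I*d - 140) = d - 5*I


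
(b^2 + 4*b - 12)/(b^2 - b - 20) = (-b^2 - 4*b + 12)/(-b^2 + b + 20)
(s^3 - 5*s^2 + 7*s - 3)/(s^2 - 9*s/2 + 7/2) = 2*(s^2 - 4*s + 3)/(2*s - 7)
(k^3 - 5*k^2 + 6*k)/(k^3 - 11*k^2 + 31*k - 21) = k*(k - 2)/(k^2 - 8*k + 7)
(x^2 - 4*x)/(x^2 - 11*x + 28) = x/(x - 7)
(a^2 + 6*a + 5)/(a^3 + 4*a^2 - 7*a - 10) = 1/(a - 2)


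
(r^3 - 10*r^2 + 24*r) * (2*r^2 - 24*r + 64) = 2*r^5 - 44*r^4 + 352*r^3 - 1216*r^2 + 1536*r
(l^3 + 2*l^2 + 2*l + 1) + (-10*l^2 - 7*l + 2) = l^3 - 8*l^2 - 5*l + 3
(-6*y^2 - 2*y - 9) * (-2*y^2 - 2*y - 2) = 12*y^4 + 16*y^3 + 34*y^2 + 22*y + 18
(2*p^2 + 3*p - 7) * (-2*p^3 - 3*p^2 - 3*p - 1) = -4*p^5 - 12*p^4 - p^3 + 10*p^2 + 18*p + 7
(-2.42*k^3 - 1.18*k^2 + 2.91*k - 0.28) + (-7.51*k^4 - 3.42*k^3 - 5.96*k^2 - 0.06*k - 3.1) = -7.51*k^4 - 5.84*k^3 - 7.14*k^2 + 2.85*k - 3.38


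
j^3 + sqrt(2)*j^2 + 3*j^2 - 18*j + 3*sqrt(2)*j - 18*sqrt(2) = (j - 3)*(j + 6)*(j + sqrt(2))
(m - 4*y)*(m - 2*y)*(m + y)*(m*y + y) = m^4*y - 5*m^3*y^2 + m^3*y + 2*m^2*y^3 - 5*m^2*y^2 + 8*m*y^4 + 2*m*y^3 + 8*y^4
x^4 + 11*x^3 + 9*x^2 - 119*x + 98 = (x - 2)*(x - 1)*(x + 7)^2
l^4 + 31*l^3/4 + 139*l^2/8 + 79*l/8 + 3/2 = (l + 1/4)*(l + 1/2)*(l + 3)*(l + 4)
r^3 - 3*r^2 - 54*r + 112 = (r - 8)*(r - 2)*(r + 7)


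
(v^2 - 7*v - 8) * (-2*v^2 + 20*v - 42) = -2*v^4 + 34*v^3 - 166*v^2 + 134*v + 336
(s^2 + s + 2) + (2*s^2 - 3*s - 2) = 3*s^2 - 2*s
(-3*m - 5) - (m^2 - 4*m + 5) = -m^2 + m - 10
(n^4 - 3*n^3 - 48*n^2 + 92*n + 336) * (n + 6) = n^5 + 3*n^4 - 66*n^3 - 196*n^2 + 888*n + 2016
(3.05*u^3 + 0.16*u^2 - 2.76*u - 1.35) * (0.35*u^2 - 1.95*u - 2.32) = 1.0675*u^5 - 5.8915*u^4 - 8.354*u^3 + 4.5383*u^2 + 9.0357*u + 3.132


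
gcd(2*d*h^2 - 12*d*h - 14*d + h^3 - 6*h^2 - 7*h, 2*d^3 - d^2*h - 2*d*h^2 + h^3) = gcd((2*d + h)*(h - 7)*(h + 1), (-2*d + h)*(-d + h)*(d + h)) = 1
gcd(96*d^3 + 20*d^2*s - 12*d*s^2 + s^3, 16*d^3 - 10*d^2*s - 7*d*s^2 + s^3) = -16*d^2 - 6*d*s + s^2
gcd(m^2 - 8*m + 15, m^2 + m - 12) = m - 3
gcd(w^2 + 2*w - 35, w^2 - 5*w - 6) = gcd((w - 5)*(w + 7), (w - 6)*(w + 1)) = 1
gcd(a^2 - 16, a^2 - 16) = a^2 - 16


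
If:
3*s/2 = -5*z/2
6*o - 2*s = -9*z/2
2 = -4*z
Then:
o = 47/72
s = 5/6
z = -1/2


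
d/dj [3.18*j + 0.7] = 3.18000000000000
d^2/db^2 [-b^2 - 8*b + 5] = -2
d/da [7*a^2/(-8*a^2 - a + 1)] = 7*a*(2 - a)/(64*a^4 + 16*a^3 - 15*a^2 - 2*a + 1)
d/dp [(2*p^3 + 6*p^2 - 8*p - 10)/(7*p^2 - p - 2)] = 2*(7*p^4 - 2*p^3 + 19*p^2 + 58*p + 3)/(49*p^4 - 14*p^3 - 27*p^2 + 4*p + 4)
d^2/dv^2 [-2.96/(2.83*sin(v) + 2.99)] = (23.706344*sin(v)^2 - 25.046632*sin(v) - 47.412688)/(2.83*sin(v) + 2.99)^3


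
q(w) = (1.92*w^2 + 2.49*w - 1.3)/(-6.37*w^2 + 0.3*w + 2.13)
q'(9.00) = 0.00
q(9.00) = -0.35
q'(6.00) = 0.01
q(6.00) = -0.37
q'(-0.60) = 141.28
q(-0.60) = 6.13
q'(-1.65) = 0.26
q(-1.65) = 0.01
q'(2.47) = 0.07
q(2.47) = -0.46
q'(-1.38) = 0.45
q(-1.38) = 0.10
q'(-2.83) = 0.07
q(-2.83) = -0.14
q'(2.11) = 0.09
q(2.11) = -0.49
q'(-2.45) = 0.09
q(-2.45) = -0.11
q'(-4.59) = 0.02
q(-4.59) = -0.21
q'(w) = (3.84*w + 2.49)/(-6.37*w^2 + 0.3*w + 2.13) + (12.74*w - 0.3)*(1.92*w^2 + 2.49*w - 1.3)/(-6.37*w^2 + 0.3*w + 2.13)^2 = (16.4373*w^2 - 8.3828*w + 5.6937)/(40.5769*w^4 - 3.822*w^3 - 27.0462*w^2 + 1.278*w + 4.5369)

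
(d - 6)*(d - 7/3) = d^2 - 25*d/3 + 14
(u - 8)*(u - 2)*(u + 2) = u^3 - 8*u^2 - 4*u + 32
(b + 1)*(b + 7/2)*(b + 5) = b^3 + 19*b^2/2 + 26*b + 35/2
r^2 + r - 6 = (r - 2)*(r + 3)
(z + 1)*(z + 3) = z^2 + 4*z + 3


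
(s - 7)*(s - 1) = s^2 - 8*s + 7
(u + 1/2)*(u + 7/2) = u^2 + 4*u + 7/4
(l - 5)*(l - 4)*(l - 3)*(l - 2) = l^4 - 14*l^3 + 71*l^2 - 154*l + 120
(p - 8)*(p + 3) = p^2 - 5*p - 24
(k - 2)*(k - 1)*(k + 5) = k^3 + 2*k^2 - 13*k + 10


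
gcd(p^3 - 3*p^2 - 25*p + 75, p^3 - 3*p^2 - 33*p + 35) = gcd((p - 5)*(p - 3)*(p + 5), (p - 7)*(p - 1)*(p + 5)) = p + 5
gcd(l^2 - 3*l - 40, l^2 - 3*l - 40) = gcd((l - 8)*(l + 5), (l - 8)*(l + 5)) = l^2 - 3*l - 40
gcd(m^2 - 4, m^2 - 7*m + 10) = m - 2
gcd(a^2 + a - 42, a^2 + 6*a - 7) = a + 7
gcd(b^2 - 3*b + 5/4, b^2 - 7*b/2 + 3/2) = b - 1/2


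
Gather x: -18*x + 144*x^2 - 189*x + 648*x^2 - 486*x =792*x^2 - 693*x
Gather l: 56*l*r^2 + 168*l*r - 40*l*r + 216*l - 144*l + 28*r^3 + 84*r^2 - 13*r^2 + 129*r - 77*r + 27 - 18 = l*(56*r^2 + 128*r + 72) + 28*r^3 + 71*r^2 + 52*r + 9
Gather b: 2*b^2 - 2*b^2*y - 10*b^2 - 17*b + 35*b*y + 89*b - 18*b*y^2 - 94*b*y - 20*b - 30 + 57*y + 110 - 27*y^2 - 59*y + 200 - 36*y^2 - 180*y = b^2*(-2*y - 8) + b*(-18*y^2 - 59*y + 52) - 63*y^2 - 182*y + 280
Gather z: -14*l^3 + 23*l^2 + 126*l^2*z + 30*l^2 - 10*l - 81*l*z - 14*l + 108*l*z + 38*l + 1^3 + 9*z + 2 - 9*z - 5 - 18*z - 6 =-14*l^3 + 53*l^2 + 14*l + z*(126*l^2 + 27*l - 18) - 8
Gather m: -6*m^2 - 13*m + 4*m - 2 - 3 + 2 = -6*m^2 - 9*m - 3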